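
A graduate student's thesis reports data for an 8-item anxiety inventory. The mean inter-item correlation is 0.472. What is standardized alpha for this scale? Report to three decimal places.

α = 0.877

Standardized α = k·r̄ / (1 + (k−1)·r̄) = 8 × 0.472 / (1 + 7 × 0.472)
  = 3.7760 / 4.3040 = 0.877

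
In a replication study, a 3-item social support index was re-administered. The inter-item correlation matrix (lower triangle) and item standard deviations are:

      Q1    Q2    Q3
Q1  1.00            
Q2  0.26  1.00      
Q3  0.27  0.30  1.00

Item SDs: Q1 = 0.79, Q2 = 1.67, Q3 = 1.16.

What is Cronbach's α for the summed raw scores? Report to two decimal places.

Σσ²ᵢ = 0.79² + 1.67² + 1.16² = 4.7586
Covariances σ_ij = r_ij · s_i · s_j:
  σ(Q1,Q2) = 0.26 × 0.79 × 1.67 = 0.3430
  σ(Q1,Q3) = 0.27 × 0.79 × 1.16 = 0.2474
  σ(Q2,Q3) = 0.30 × 1.67 × 1.16 = 0.5812
σ²_T = Σσ²ᵢ + 2·Σσ_ij = 4.7586 + 2 × 1.1716 = 7.1018
α = (3/2)·(1 − 4.7586/7.1018) = 0.49

Cronbach's α = 0.49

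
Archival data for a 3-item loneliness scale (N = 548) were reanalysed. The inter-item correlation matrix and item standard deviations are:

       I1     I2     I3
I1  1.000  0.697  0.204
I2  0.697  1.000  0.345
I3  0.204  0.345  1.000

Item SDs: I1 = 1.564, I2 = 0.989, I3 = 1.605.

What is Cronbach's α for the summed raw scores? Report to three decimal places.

α = 0.624

Σσ²ᵢ = 1.564² + 0.989² + 1.605² = 6.0002
Covariances σ_ij = r_ij · s_i · s_j:
  σ(I1,I2) = 0.697 × 1.564 × 0.989 = 1.0781
  σ(I1,I3) = 0.204 × 1.564 × 1.605 = 0.5121
  σ(I2,I3) = 0.345 × 0.989 × 1.605 = 0.5476
σ²_T = Σσ²ᵢ + 2·Σσ_ij = 6.0002 + 2 × 2.1378 = 10.2758
α = (3/2)·(1 − 6.0002/10.2758) = 0.624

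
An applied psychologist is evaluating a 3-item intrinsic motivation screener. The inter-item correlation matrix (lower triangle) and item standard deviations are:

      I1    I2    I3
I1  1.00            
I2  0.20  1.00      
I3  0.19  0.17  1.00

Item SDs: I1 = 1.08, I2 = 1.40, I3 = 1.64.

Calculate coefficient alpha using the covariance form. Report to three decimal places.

coefficient alpha = 0.392

Σσ²ᵢ = 1.08² + 1.40² + 1.64² = 5.8160
Covariances σ_ij = r_ij · s_i · s_j:
  σ(I1,I2) = 0.20 × 1.08 × 1.40 = 0.3024
  σ(I1,I3) = 0.19 × 1.08 × 1.64 = 0.3365
  σ(I2,I3) = 0.17 × 1.40 × 1.64 = 0.3903
σ²_T = Σσ²ᵢ + 2·Σσ_ij = 5.8160 + 2 × 1.0292 = 7.8744
α = (3/2)·(1 − 5.8160/7.8744) = 0.392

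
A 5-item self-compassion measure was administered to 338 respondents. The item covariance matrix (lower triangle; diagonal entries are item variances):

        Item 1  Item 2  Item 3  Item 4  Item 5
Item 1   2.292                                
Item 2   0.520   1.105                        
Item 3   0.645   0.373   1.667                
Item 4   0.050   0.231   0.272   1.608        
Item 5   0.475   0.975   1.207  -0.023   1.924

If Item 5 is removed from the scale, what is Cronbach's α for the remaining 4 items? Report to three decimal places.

Cronbach's α = 0.514

Remaining items: Item 1, Item 2, Item 3, Item 4 (k = 4).
Σσ²ᵢ = 2.292 + 1.105 + 1.667 + 1.608 = 6.672
σ²_T = 6.672 + 2 × 2.091 = 10.854
α (item deleted) = (4/3)·(1 − 6.672/10.854) = 0.514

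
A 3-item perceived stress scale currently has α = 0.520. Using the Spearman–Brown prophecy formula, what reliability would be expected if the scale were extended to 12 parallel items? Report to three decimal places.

Length factor m = 12/3 = 4.0000
α' = m·α / (1 + (m−1)·α)
   = 12/3 × 0.520 / (1 + (12/3 − 1) × 0.520)
   = 2.0800 / 2.5600 = 0.812

predicted reliability = 0.812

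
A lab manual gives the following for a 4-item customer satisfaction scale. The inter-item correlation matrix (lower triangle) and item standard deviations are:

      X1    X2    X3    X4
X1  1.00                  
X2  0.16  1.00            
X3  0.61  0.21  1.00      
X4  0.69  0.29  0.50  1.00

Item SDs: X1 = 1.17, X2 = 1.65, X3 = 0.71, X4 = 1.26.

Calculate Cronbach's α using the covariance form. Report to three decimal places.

Cronbach's α = 0.671

Σσ²ᵢ = 1.17² + 1.65² + 0.71² + 1.26² = 6.1831
Covariances σ_ij = r_ij · s_i · s_j:
  σ(X1,X2) = 0.16 × 1.17 × 1.65 = 0.3089
  σ(X1,X3) = 0.61 × 1.17 × 0.71 = 0.5067
  σ(X1,X4) = 0.69 × 1.17 × 1.26 = 1.0172
  σ(X2,X3) = 0.21 × 1.65 × 0.71 = 0.2460
  σ(X2,X4) = 0.29 × 1.65 × 1.26 = 0.6029
  σ(X3,X4) = 0.50 × 0.71 × 1.26 = 0.4473
σ²_T = Σσ²ᵢ + 2·Σσ_ij = 6.1831 + 2 × 3.1290 = 12.4411
α = (4/3)·(1 − 6.1831/12.4411) = 0.671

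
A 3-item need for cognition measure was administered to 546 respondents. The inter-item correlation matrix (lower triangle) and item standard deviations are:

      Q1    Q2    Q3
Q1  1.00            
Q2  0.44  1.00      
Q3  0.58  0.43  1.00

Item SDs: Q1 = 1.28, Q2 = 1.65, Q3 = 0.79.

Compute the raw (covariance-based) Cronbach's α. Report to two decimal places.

α = 0.68

Σσ²ᵢ = 1.28² + 1.65² + 0.79² = 4.9850
Covariances σ_ij = r_ij · s_i · s_j:
  σ(Q1,Q2) = 0.44 × 1.28 × 1.65 = 0.9293
  σ(Q1,Q3) = 0.58 × 1.28 × 0.79 = 0.5865
  σ(Q2,Q3) = 0.43 × 1.65 × 0.79 = 0.5605
σ²_T = Σσ²ᵢ + 2·Σσ_ij = 4.9850 + 2 × 2.0763 = 9.1376
α = (3/2)·(1 − 4.9850/9.1376) = 0.68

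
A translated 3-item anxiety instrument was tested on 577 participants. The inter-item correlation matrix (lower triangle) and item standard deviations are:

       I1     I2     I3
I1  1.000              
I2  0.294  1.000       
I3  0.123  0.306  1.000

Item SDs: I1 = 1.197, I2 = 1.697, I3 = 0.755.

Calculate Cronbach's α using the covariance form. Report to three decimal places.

Cronbach's α = 0.466

Σσ²ᵢ = 1.197² + 1.697² + 0.755² = 4.8826
Covariances σ_ij = r_ij · s_i · s_j:
  σ(I1,I2) = 0.294 × 1.197 × 1.697 = 0.5972
  σ(I1,I3) = 0.123 × 1.197 × 0.755 = 0.1112
  σ(I2,I3) = 0.306 × 1.697 × 0.755 = 0.3921
σ²_T = Σσ²ᵢ + 2·Σσ_ij = 4.8826 + 2 × 1.1005 = 7.0836
α = (3/2)·(1 − 4.8826/7.0836) = 0.466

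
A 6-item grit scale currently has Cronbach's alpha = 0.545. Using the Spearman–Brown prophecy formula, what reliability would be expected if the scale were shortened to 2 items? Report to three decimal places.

Length factor m = 2/6 = 0.3333
α' = m·α / (1 − (1−m)·α)
   = 2/6 × 0.545 / (1 − (1 − 2/6) × 0.545)
   = 0.1817 / 0.6367 = 0.285

predicted reliability = 0.285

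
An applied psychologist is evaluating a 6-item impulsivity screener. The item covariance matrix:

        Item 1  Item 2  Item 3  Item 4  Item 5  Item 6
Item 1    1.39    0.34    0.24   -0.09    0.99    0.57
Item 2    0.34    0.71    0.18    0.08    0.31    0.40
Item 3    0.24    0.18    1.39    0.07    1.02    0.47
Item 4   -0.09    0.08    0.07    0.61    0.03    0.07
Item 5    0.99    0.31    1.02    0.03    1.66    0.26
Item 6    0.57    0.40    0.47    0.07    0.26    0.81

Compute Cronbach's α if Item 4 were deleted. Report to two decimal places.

Remaining items: Item 1, Item 2, Item 3, Item 5, Item 6 (k = 5).
Σσ²ᵢ = 1.39 + 0.71 + 1.39 + 1.66 + 0.81 = 5.96
Var(T) = 5.96 + 2 × 4.78 = 15.52
α (item deleted) = (5/4)·(1 − 5.96/15.52) = 0.77

Cronbach's α = 0.77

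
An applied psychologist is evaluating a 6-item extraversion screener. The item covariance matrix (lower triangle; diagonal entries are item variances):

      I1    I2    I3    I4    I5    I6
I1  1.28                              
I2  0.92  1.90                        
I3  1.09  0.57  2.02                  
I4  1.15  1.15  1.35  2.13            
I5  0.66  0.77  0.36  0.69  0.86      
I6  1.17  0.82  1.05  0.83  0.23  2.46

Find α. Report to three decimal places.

α = 0.848

Σσᵢ² = 1.28 + 1.90 + 2.02 + 2.13 + 0.86 + 2.46 = 10.65
Σ_{i<j} σ_ij = 12.81
σ²_T = 10.65 + 2 × 12.81 = 36.27
α = (k/(k−1))·(1 − Σσᵢ²/σ²_T) = (6/5)·(1 − 10.65/36.27) = 0.848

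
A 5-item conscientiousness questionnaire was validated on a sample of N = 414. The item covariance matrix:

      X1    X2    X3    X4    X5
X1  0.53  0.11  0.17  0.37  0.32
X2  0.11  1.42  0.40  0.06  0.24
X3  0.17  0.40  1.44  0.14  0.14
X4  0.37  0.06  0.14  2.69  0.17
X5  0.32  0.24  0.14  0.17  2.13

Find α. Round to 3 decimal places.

α = 0.426

ΣVar(i) = 0.53 + 1.42 + 1.44 + 2.69 + 2.13 = 8.21
Sum of off-diagonal covariances = 2.12
total variance = 8.21 + 2 × 2.12 = 12.45
α = (k/(k−1))·(1 − ΣVar(i)/total variance) = (5/4)·(1 − 8.21/12.45) = 0.426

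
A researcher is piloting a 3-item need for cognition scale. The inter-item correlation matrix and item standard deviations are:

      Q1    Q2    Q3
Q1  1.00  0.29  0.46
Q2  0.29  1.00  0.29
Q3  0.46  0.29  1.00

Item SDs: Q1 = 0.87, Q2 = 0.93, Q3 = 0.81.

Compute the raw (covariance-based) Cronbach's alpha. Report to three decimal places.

α = 0.608

Σσ²ᵢ = 0.87² + 0.93² + 0.81² = 2.2779
Covariances σ_ij = r_ij · s_i · s_j:
  σ(Q1,Q2) = 0.29 × 0.87 × 0.93 = 0.2346
  σ(Q1,Q3) = 0.46 × 0.87 × 0.81 = 0.3242
  σ(Q2,Q3) = 0.29 × 0.93 × 0.81 = 0.2185
σ²_T = Σσ²ᵢ + 2·Σσ_ij = 2.2779 + 2 × 0.7773 = 3.8325
α = (3/2)·(1 − 2.2779/3.8325) = 0.608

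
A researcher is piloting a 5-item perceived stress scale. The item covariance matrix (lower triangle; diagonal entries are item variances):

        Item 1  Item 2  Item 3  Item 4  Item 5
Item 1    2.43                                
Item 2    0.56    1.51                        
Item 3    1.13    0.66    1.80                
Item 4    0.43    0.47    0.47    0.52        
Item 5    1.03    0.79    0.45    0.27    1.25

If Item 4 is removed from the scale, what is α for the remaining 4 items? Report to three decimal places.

α = 0.759

Remaining items: Item 1, Item 2, Item 3, Item 5 (k = 4).
ΣVar(i) = 2.43 + 1.51 + 1.80 + 1.25 = 6.99
σ²_total = 6.99 + 2 × 4.62 = 16.23
α (item deleted) = (4/3)·(1 − 6.99/16.23) = 0.759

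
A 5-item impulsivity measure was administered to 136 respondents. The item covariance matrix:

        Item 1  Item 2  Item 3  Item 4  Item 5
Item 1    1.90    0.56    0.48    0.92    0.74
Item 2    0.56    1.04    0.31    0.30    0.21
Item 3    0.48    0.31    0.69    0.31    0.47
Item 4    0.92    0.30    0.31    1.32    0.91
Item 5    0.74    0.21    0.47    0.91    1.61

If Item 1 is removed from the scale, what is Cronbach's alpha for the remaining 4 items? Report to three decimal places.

Remaining items: Item 2, Item 3, Item 4, Item 5 (k = 4).
sum of item variances = 1.04 + 0.69 + 1.32 + 1.61 = 4.66
Var(T) = 4.66 + 2 × 2.51 = 9.68
α (item deleted) = (4/3)·(1 − 4.66/9.68) = 0.691

Cronbach's alpha = 0.691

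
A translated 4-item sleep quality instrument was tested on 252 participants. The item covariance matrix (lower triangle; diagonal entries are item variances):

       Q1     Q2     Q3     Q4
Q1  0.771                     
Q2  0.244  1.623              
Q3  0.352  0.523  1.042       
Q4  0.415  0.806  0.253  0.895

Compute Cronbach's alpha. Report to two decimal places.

sum of item variances = 0.771 + 1.623 + 1.042 + 0.895 = 4.331
Σ_{i<j} σ_ij = 2.593
σ²_T = 4.331 + 2 × 2.593 = 9.517
α = (k/(k−1))·(1 − sum of item variances/σ²_T) = (4/3)·(1 − 4.331/9.517) = 0.73

α = 0.73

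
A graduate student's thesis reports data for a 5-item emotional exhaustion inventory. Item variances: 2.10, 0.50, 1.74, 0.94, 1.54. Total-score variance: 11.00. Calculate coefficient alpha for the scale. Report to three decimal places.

α = 0.475

ΣVar(i) = 2.10 + 0.50 + 1.74 + 0.94 + 1.54 = 6.82
α = (k/(k−1))·(1 − ΣVar(i)/σ²_T) = (5/4)·(1 − 6.82/11.00) = 0.475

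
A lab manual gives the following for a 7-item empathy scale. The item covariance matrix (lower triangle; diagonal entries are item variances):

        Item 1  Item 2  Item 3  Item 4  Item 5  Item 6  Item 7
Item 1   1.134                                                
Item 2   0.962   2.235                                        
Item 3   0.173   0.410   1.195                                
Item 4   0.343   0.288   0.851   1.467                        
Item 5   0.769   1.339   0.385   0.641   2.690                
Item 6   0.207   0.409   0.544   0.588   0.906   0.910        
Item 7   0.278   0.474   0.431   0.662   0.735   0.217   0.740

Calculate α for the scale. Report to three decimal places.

α = 0.807

Σσᵢ² = 1.134 + 2.235 + 1.195 + 1.467 + 2.690 + 0.910 + 0.740 = 10.371
Σ_{i<j} σ_ij = 11.612
σ²_total = 10.371 + 2 × 11.612 = 33.595
α = (k/(k−1))·(1 − Σσᵢ²/σ²_total) = (7/6)·(1 − 10.371/33.595) = 0.807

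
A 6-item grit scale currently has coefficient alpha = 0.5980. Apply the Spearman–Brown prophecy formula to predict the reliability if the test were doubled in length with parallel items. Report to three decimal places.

Length factor m = 2
α' = m·α / (1 + (m−1)·α)
   = 2 × 0.5980 / (1 + (2 − 1) × 0.5980)
   = 1.1960 / 1.5980 = 0.748

predicted reliability = 0.748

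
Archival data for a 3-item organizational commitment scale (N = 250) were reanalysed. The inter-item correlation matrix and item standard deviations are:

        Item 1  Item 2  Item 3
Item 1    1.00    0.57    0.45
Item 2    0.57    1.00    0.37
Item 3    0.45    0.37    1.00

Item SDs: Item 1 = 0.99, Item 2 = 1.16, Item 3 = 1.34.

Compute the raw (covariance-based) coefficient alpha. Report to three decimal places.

Σσ²ᵢ = 0.99² + 1.16² + 1.34² = 4.1213
Covariances σ_ij = r_ij · s_i · s_j:
  σ(Item 1,Item 2) = 0.57 × 0.99 × 1.16 = 0.6546
  σ(Item 1,Item 3) = 0.45 × 0.99 × 1.34 = 0.5970
  σ(Item 2,Item 3) = 0.37 × 1.16 × 1.34 = 0.5751
σ²_T = Σσ²ᵢ + 2·Σσ_ij = 4.1213 + 2 × 1.8267 = 7.7747
α = (3/2)·(1 − 4.1213/7.7747) = 0.705

coefficient alpha = 0.705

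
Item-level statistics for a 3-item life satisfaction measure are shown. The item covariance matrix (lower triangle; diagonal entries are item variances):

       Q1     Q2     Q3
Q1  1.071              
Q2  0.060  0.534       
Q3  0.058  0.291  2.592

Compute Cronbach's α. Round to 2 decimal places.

α = 0.24

sum of item variances = 1.071 + 0.534 + 2.592 = 4.197
Sum of off-diagonal covariances = 0.409
σ²_total = 4.197 + 2 × 0.409 = 5.015
α = (k/(k−1))·(1 − sum of item variances/σ²_total) = (3/2)·(1 − 4.197/5.015) = 0.24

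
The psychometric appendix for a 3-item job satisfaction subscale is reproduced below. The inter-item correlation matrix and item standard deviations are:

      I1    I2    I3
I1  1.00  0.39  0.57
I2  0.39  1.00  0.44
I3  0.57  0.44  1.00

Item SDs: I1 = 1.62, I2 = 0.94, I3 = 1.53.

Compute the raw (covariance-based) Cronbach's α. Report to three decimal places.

Σσ²ᵢ = 1.62² + 0.94² + 1.53² = 5.8489
Covariances σ_ij = r_ij · s_i · s_j:
  σ(I1,I2) = 0.39 × 1.62 × 0.94 = 0.5939
  σ(I1,I3) = 0.57 × 1.62 × 1.53 = 1.4128
  σ(I2,I3) = 0.44 × 0.94 × 1.53 = 0.6328
σ²_T = Σσ²ᵢ + 2·Σσ_ij = 5.8489 + 2 × 2.6395 = 11.1279
α = (3/2)·(1 − 5.8489/11.1279) = 0.712

Cronbach's α = 0.712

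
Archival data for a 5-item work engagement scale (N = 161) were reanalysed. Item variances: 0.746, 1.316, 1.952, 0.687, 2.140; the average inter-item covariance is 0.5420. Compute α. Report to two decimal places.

Σσᵢ² = 0.746 + 1.316 + 1.952 + 0.687 + 2.140 = 6.841
Sum of the 10 distinct covariances = 10 × 0.5420 = 5.4200
σ²_total = Σσᵢ² + 2·Σcov = 6.841 + 2 × 5.4200 = 17.6810
α = (5/4)·(1 − 6.841/17.6810) = 0.77

α = 0.77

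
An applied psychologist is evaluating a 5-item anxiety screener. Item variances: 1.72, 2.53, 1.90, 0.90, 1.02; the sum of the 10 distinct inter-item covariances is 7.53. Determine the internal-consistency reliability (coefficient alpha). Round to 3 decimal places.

Σσᵢ² = 1.72 + 2.53 + 1.90 + 0.90 + 1.02 = 8.07
Sum of distinct covariances = 7.53
σ²_total = Σσᵢ² + 2·Σcov = 8.07 + 2 × 7.53 = 23.13
α = (5/4)·(1 − 8.07/23.13) = 0.814

α = 0.814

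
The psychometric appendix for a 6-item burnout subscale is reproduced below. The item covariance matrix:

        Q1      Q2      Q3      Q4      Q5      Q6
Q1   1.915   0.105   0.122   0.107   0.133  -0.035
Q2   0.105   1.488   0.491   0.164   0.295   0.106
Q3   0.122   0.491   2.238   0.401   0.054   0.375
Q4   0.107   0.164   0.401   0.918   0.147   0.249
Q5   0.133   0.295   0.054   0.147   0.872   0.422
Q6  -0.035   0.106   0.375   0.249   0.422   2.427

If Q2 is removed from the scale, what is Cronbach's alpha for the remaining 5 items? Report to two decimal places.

Remaining items: Q1, Q3, Q4, Q5, Q6 (k = 5).
sum of item variances = 1.915 + 2.238 + 0.918 + 0.872 + 2.427 = 8.370
Var(T) = 8.370 + 2 × 1.975 = 12.320
α (item deleted) = (5/4)·(1 − 8.370/12.320) = 0.40

α = 0.40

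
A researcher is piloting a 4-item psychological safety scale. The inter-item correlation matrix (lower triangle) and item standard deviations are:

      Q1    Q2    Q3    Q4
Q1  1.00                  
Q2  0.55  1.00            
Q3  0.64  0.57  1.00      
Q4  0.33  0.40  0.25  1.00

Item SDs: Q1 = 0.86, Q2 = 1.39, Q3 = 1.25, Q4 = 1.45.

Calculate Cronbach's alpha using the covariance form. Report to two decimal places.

Σσ²ᵢ = 0.86² + 1.39² + 1.25² + 1.45² = 6.3367
Covariances σ_ij = r_ij · s_i · s_j:
  σ(Q1,Q2) = 0.55 × 0.86 × 1.39 = 0.6575
  σ(Q1,Q3) = 0.64 × 0.86 × 1.25 = 0.6880
  σ(Q1,Q4) = 0.33 × 0.86 × 1.45 = 0.4115
  σ(Q2,Q3) = 0.57 × 1.39 × 1.25 = 0.9904
  σ(Q2,Q4) = 0.40 × 1.39 × 1.45 = 0.8062
  σ(Q3,Q4) = 0.25 × 1.25 × 1.45 = 0.4531
σ²_T = Σσ²ᵢ + 2·Σσ_ij = 6.3367 + 2 × 4.0067 = 14.3501
α = (4/3)·(1 − 6.3367/14.3501) = 0.74

Cronbach's alpha = 0.74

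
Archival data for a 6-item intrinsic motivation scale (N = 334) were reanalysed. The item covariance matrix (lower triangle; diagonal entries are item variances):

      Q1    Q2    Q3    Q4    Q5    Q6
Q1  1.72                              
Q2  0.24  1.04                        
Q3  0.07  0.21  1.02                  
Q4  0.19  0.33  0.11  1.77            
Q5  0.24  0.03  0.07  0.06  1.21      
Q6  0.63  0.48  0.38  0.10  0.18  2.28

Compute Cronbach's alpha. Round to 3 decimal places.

ΣVar(i) = 1.72 + 1.04 + 1.02 + 1.77 + 1.21 + 2.28 = 9.04
Σ_{i<j} σ_ij = 3.32
Var(T) = 9.04 + 2 × 3.32 = 15.68
α = (k/(k−1))·(1 − ΣVar(i)/Var(T)) = (6/5)·(1 − 9.04/15.68) = 0.508

Cronbach's alpha = 0.508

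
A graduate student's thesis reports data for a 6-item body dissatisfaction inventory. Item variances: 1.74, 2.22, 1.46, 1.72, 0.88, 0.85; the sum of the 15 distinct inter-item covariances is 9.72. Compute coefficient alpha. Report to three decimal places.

α = 0.824

sum of item variances = 1.74 + 2.22 + 1.46 + 1.72 + 0.88 + 0.85 = 8.87
Sum of distinct covariances = 9.72
total variance = sum of item variances + 2·Σcov = 8.87 + 2 × 9.72 = 28.31
α = (6/5)·(1 − 8.87/28.31) = 0.824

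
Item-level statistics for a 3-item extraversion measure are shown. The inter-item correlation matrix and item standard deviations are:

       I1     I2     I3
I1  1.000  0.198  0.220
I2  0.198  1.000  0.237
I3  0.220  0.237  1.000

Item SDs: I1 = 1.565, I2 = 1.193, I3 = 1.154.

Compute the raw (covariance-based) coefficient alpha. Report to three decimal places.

α = 0.444

Σσ²ᵢ = 1.565² + 1.193² + 1.154² = 5.2042
Covariances σ_ij = r_ij · s_i · s_j:
  σ(I1,I2) = 0.198 × 1.565 × 1.193 = 0.3697
  σ(I1,I3) = 0.220 × 1.565 × 1.154 = 0.3973
  σ(I2,I3) = 0.237 × 1.193 × 1.154 = 0.3263
σ²_T = Σσ²ᵢ + 2·Σσ_ij = 5.2042 + 2 × 1.0933 = 7.3908
α = (3/2)·(1 − 5.2042/7.3908) = 0.444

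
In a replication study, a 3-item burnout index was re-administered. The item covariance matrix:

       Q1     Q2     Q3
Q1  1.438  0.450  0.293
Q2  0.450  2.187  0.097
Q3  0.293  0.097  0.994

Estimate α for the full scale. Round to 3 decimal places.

sum of item variances = 1.438 + 2.187 + 0.994 = 4.619
Sum of the distinct covariances = 0.840
total variance = 4.619 + 2 × 0.840 = 6.299
α = (k/(k−1))·(1 − sum of item variances/total variance) = (3/2)·(1 − 4.619/6.299) = 0.400

α = 0.400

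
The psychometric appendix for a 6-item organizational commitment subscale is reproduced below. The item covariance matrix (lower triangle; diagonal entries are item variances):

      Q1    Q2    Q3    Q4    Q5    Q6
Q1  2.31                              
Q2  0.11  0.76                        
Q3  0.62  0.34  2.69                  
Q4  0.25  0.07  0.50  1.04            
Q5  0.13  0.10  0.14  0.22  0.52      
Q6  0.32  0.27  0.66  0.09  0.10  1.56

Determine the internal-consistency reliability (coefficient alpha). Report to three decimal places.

coefficient alpha = 0.563

sum of item variances = 2.31 + 0.76 + 2.69 + 1.04 + 0.52 + 1.56 = 8.88
Sum of off-diagonal covariances = 3.92
Var(T) = 8.88 + 2 × 3.92 = 16.72
α = (k/(k−1))·(1 − sum of item variances/Var(T)) = (6/5)·(1 − 8.88/16.72) = 0.563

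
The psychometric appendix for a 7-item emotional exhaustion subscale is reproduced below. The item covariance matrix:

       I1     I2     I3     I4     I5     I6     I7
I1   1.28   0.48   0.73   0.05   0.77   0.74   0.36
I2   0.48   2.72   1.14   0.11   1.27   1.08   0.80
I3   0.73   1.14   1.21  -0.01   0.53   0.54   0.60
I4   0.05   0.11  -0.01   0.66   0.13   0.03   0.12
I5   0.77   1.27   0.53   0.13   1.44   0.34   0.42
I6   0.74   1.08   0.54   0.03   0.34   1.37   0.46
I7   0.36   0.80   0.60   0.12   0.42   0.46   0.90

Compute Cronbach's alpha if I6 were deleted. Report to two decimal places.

α = 0.78

Remaining items: I1, I2, I3, I4, I5, I7 (k = 6).
sum of item variances = 1.28 + 2.72 + 1.21 + 0.66 + 1.44 + 0.90 = 8.21
σ²_T = 8.21 + 2 × 7.50 = 23.21
α (item deleted) = (6/5)·(1 − 8.21/23.21) = 0.78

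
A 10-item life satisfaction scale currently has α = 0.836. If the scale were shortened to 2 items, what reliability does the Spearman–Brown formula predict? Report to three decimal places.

Length factor m = 2/10 = 0.2000
α' = m·α / (1 − (1−m)·α)
   = 2/10 × 0.836 / (1 − (1 − 2/10) × 0.836)
   = 0.1672 / 0.3312 = 0.505

predicted reliability = 0.505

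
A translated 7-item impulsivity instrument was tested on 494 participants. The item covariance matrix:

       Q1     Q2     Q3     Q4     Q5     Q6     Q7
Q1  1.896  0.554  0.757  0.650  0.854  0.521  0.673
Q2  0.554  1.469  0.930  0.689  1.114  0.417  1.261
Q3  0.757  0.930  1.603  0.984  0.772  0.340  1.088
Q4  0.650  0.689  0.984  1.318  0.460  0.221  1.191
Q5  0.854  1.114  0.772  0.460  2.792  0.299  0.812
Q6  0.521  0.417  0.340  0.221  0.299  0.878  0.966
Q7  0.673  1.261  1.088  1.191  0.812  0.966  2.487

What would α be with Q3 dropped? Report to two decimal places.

Remaining items: Q1, Q2, Q4, Q5, Q6, Q7 (k = 6).
Σσ²ᵢ = 1.896 + 1.469 + 1.318 + 2.792 + 0.878 + 2.487 = 10.840
Var(T) = 10.840 + 2 × 10.682 = 32.204
α (item deleted) = (6/5)·(1 − 10.840/32.204) = 0.80

α = 0.80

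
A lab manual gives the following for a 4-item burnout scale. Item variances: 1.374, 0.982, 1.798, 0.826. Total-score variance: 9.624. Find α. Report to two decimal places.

ΣVar(i) = 1.374 + 0.982 + 1.798 + 0.826 = 4.980
α = (k/(k−1))·(1 − ΣVar(i)/σ²_T) = (4/3)·(1 − 4.980/9.624) = 0.64

α = 0.64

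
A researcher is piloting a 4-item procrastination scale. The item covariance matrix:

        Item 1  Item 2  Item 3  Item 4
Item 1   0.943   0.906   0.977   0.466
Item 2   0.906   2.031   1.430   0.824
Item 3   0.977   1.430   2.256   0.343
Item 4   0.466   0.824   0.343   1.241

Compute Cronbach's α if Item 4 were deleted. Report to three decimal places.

Remaining items: Item 1, Item 2, Item 3 (k = 3).
Σσ²ᵢ = 0.943 + 2.031 + 2.256 = 5.230
σ²_total = 5.230 + 2 × 3.313 = 11.856
α (item deleted) = (3/2)·(1 − 5.230/11.856) = 0.838

Cronbach's α = 0.838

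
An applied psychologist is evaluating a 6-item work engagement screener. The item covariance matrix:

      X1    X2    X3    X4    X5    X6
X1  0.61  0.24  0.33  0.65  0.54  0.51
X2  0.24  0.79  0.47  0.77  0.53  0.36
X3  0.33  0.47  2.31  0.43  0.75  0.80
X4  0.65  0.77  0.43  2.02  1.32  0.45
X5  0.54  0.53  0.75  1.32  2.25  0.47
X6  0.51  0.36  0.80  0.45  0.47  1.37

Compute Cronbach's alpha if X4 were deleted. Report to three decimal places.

Cronbach's alpha = 0.721

Remaining items: X1, X2, X3, X5, X6 (k = 5).
Σσᵢ² = 0.61 + 0.79 + 2.31 + 2.25 + 1.37 = 7.33
σ²_total = 7.33 + 2 × 5.00 = 17.33
α (item deleted) = (5/4)·(1 − 7.33/17.33) = 0.721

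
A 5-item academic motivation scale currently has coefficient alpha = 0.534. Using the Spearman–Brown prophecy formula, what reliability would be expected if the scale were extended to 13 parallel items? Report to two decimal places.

Length factor m = 13/5 = 2.6000
α' = m·α / (1 + (m−1)·α)
   = 13/5 × 0.534 / (1 + (13/5 − 1) × 0.534)
   = 1.3884 / 1.8544 = 0.75

predicted reliability = 0.75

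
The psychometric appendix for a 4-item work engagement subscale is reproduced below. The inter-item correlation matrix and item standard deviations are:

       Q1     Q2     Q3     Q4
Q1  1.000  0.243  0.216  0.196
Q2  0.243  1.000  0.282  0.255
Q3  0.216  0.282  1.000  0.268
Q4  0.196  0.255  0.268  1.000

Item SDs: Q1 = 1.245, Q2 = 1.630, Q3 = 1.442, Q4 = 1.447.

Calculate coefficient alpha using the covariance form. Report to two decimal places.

coefficient alpha = 0.56

Σσ²ᵢ = 1.245² + 1.630² + 1.442² + 1.447² = 8.3801
Covariances σ_ij = r_ij · s_i · s_j:
  σ(Q1,Q2) = 0.243 × 1.245 × 1.630 = 0.4931
  σ(Q1,Q3) = 0.216 × 1.245 × 1.442 = 0.3878
  σ(Q1,Q4) = 0.196 × 1.245 × 1.447 = 0.3531
  σ(Q2,Q3) = 0.282 × 1.630 × 1.442 = 0.6628
  σ(Q2,Q4) = 0.255 × 1.630 × 1.447 = 0.6014
  σ(Q3,Q4) = 0.268 × 1.442 × 1.447 = 0.5592
σ²_T = Σσ²ᵢ + 2·Σσ_ij = 8.3801 + 2 × 3.0574 = 14.4949
α = (4/3)·(1 − 8.3801/14.4949) = 0.56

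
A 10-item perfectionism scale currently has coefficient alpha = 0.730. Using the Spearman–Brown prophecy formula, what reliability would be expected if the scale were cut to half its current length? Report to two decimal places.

Length factor m = 1/2
α' = m·α / (1 − (1−m)·α)
   = 1/2 × 0.730 / (1 − (1 − 1/2) × 0.730)
   = 0.3650 / 0.6350 = 0.57

predicted reliability = 0.57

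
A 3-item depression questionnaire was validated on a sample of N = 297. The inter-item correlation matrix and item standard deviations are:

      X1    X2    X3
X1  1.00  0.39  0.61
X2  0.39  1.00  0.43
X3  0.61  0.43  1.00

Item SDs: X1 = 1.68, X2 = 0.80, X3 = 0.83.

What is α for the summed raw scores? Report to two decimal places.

α = 0.67

Σσ²ᵢ = 1.68² + 0.80² + 0.83² = 4.1513
Covariances σ_ij = r_ij · s_i · s_j:
  σ(X1,X2) = 0.39 × 1.68 × 0.80 = 0.5242
  σ(X1,X3) = 0.61 × 1.68 × 0.83 = 0.8506
  σ(X2,X3) = 0.43 × 0.80 × 0.83 = 0.2855
σ²_T = Σσ²ᵢ + 2·Σσ_ij = 4.1513 + 2 × 1.6603 = 7.4719
α = (3/2)·(1 − 4.1513/7.4719) = 0.67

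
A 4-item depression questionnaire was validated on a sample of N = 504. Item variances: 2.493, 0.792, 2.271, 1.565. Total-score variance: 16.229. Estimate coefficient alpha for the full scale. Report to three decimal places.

α = 0.748

sum of item variances = 2.493 + 0.792 + 2.271 + 1.565 = 7.121
α = (k/(k−1))·(1 − sum of item variances/Var(T)) = (4/3)·(1 − 7.121/16.229) = 0.748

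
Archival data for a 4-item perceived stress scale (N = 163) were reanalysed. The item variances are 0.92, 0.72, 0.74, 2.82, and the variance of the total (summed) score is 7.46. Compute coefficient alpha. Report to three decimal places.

sum of item variances = 0.92 + 0.72 + 0.74 + 2.82 = 5.20
α = (k/(k−1))·(1 − sum of item variances/σ²_total) = (4/3)·(1 − 5.20/7.46) = 0.404

α = 0.404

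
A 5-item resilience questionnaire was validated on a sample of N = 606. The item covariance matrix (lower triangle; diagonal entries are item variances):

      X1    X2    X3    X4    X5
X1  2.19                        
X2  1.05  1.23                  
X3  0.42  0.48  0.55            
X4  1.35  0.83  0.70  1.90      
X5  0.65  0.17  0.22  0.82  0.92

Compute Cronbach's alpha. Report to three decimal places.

Cronbach's alpha = 0.829

sum of item variances = 2.19 + 1.23 + 0.55 + 1.90 + 0.92 = 6.79
Sum of off-diagonal covariances = 6.69
σ²_T = 6.79 + 2 × 6.69 = 20.17
α = (k/(k−1))·(1 − sum of item variances/σ²_T) = (5/4)·(1 − 6.79/20.17) = 0.829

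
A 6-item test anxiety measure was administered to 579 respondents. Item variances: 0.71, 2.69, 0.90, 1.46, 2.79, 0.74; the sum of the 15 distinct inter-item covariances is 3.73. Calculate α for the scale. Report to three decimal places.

sum of item variances = 0.71 + 2.69 + 0.90 + 1.46 + 2.79 + 0.74 = 9.29
Sum of distinct covariances = 3.73
Var(T) = sum of item variances + 2·Σcov = 9.29 + 2 × 3.73 = 16.75
α = (6/5)·(1 − 9.29/16.75) = 0.534

α = 0.534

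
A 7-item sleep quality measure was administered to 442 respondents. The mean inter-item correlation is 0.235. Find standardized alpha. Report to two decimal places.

Standardized α = k·r̄ / (1 + (k−1)·r̄) = 7 × 0.235 / (1 + 6 × 0.235)
  = 1.6450 / 2.4100 = 0.68

standardized alpha = 0.68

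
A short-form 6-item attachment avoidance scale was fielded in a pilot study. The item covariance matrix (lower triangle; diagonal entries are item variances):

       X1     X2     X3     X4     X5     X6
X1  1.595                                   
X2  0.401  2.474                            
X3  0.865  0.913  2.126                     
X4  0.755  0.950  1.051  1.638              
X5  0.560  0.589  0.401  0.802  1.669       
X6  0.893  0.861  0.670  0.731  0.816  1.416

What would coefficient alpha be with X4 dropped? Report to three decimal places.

Remaining items: X1, X2, X3, X5, X6 (k = 5).
Σσ²ᵢ = 1.595 + 2.474 + 2.126 + 1.669 + 1.416 = 9.280
Var(T) = 9.280 + 2 × 6.969 = 23.218
α (item deleted) = (5/4)·(1 − 9.280/23.218) = 0.750

α = 0.750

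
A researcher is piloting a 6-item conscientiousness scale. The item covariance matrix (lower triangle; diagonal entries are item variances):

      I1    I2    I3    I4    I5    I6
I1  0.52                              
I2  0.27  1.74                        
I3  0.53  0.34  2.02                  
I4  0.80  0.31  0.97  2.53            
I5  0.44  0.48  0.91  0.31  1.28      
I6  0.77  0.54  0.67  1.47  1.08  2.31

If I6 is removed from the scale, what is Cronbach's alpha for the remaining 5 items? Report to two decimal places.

Cronbach's alpha = 0.71

Remaining items: I1, I2, I3, I4, I5 (k = 5).
Σσᵢ² = 0.52 + 1.74 + 2.02 + 2.53 + 1.28 = 8.09
σ²_total = 8.09 + 2 × 5.36 = 18.81
α (item deleted) = (5/4)·(1 − 8.09/18.81) = 0.71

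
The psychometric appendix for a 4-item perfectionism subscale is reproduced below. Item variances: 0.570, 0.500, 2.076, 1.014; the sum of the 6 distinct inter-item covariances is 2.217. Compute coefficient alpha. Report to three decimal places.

coefficient alpha = 0.688

Σσ²ᵢ = 0.570 + 0.500 + 2.076 + 1.014 = 4.160
Sum of distinct covariances = 2.217
Var(T) = Σσ²ᵢ + 2·Σcov = 4.160 + 2 × 2.217 = 8.594
α = (4/3)·(1 − 4.160/8.594) = 0.688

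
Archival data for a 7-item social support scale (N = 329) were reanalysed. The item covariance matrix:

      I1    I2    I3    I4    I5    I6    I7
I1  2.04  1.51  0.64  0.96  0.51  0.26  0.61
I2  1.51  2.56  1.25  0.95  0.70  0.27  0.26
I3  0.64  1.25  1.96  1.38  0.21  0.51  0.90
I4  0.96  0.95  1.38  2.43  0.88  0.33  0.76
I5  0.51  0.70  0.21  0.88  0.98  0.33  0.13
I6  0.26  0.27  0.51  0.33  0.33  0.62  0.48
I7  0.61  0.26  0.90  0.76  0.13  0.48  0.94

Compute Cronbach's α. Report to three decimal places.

ΣVar(i) = 2.04 + 2.56 + 1.96 + 2.43 + 0.98 + 0.62 + 0.94 = 11.53
Σ_{i<j} σ_ij = 13.83
total variance = 11.53 + 2 × 13.83 = 39.19
α = (k/(k−1))·(1 − ΣVar(i)/total variance) = (7/6)·(1 − 11.53/39.19) = 0.823

Cronbach's α = 0.823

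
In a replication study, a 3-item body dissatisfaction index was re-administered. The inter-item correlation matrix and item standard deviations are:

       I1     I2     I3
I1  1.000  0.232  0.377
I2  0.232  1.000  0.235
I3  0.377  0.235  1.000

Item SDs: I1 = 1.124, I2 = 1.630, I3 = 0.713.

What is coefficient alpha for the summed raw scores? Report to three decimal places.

Σσ²ᵢ = 1.124² + 1.630² + 0.713² = 4.4286
Covariances σ_ij = r_ij · s_i · s_j:
  σ(I1,I2) = 0.232 × 1.124 × 1.630 = 0.4251
  σ(I1,I3) = 0.377 × 1.124 × 0.713 = 0.3021
  σ(I2,I3) = 0.235 × 1.630 × 0.713 = 0.2731
σ²_T = Σσ²ᵢ + 2·Σσ_ij = 4.4286 + 2 × 1.0003 = 6.4292
α = (3/2)·(1 − 4.4286/6.4292) = 0.467

α = 0.467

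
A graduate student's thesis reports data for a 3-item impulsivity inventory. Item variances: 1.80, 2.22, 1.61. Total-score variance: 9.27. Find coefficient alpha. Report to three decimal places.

Σσ²ᵢ = 1.80 + 2.22 + 1.61 = 5.63
α = (k/(k−1))·(1 − Σσ²ᵢ/σ²_T) = (3/2)·(1 − 5.63/9.27) = 0.589

coefficient alpha = 0.589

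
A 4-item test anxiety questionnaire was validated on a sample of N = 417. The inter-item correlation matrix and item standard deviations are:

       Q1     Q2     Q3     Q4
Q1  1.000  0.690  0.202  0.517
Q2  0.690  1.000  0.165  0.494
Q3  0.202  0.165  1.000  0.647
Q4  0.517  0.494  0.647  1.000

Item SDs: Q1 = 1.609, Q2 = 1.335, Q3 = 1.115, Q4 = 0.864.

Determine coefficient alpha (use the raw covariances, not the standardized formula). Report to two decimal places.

Σσ²ᵢ = 1.609² + 1.335² + 1.115² + 0.864² = 6.3608
Covariances σ_ij = r_ij · s_i · s_j:
  σ(Q1,Q2) = 0.690 × 1.609 × 1.335 = 1.4821
  σ(Q1,Q3) = 0.202 × 1.609 × 1.115 = 0.3624
  σ(Q1,Q4) = 0.517 × 1.609 × 0.864 = 0.7187
  σ(Q2,Q3) = 0.165 × 1.335 × 1.115 = 0.2456
  σ(Q2,Q4) = 0.494 × 1.335 × 0.864 = 0.5698
  σ(Q3,Q4) = 0.647 × 1.115 × 0.864 = 0.6233
σ²_T = Σσ²ᵢ + 2·Σσ_ij = 6.3608 + 2 × 4.0019 = 14.3646
α = (4/3)·(1 − 6.3608/14.3646) = 0.74

α = 0.74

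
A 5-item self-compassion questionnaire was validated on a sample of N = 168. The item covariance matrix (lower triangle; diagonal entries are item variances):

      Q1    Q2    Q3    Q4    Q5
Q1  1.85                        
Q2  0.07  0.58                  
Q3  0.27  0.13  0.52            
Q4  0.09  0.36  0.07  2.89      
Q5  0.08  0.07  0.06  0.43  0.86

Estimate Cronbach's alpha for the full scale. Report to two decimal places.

α = 0.41

sum of item variances = 1.85 + 0.58 + 0.52 + 2.89 + 0.86 = 6.70
Sum of off-diagonal covariances = 1.63
σ²_total = 6.70 + 2 × 1.63 = 9.96
α = (k/(k−1))·(1 − sum of item variances/σ²_total) = (5/4)·(1 − 6.70/9.96) = 0.41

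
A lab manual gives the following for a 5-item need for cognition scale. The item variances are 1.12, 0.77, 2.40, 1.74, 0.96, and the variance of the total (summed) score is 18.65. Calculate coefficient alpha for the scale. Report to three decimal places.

coefficient alpha = 0.782

Σσᵢ² = 1.12 + 0.77 + 2.40 + 1.74 + 0.96 = 6.99
α = (k/(k−1))·(1 − Σσᵢ²/Var(T)) = (5/4)·(1 − 6.99/18.65) = 0.782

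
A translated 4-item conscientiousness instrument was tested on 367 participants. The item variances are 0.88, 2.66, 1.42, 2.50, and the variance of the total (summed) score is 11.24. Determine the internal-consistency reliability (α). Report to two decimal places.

sum of item variances = 0.88 + 2.66 + 1.42 + 2.50 = 7.46
α = (k/(k−1))·(1 − sum of item variances/σ²_total) = (4/3)·(1 − 7.46/11.24) = 0.45

α = 0.45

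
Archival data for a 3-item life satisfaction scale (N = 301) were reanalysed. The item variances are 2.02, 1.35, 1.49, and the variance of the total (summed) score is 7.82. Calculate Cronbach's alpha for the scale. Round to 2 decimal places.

Σσᵢ² = 2.02 + 1.35 + 1.49 = 4.86
α = (k/(k−1))·(1 − Σσᵢ²/σ²_T) = (3/2)·(1 − 4.86/7.82) = 0.57

Cronbach's alpha = 0.57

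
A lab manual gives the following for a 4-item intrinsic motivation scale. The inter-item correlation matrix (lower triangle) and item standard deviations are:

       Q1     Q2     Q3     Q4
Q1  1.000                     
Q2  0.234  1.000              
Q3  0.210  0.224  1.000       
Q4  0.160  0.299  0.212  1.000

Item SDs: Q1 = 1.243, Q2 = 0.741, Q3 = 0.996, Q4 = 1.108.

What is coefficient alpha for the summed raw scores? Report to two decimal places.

Σσ²ᵢ = 1.243² + 0.741² + 0.996² + 1.108² = 4.3138
Covariances σ_ij = r_ij · s_i · s_j:
  σ(Q1,Q2) = 0.234 × 1.243 × 0.741 = 0.2155
  σ(Q1,Q3) = 0.210 × 1.243 × 0.996 = 0.2600
  σ(Q1,Q4) = 0.160 × 1.243 × 1.108 = 0.2204
  σ(Q2,Q3) = 0.224 × 0.741 × 0.996 = 0.1653
  σ(Q2,Q4) = 0.299 × 0.741 × 1.108 = 0.2455
  σ(Q3,Q4) = 0.212 × 0.996 × 1.108 = 0.2340
σ²_T = Σσ²ᵢ + 2·Σσ_ij = 4.3138 + 2 × 1.3407 = 6.9952
α = (4/3)·(1 − 4.3138/6.9952) = 0.51

α = 0.51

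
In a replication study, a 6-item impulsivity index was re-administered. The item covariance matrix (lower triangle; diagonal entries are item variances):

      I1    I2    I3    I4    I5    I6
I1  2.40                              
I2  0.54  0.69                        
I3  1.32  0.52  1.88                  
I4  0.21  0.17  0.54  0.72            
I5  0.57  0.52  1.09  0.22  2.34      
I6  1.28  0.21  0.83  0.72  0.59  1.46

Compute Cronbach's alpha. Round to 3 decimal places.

Σσᵢ² = 2.40 + 0.69 + 1.88 + 0.72 + 2.34 + 1.46 = 9.49
Sum of the distinct covariances = 9.33
total variance = 9.49 + 2 × 9.33 = 28.15
α = (k/(k−1))·(1 − Σσᵢ²/total variance) = (6/5)·(1 − 9.49/28.15) = 0.795

α = 0.795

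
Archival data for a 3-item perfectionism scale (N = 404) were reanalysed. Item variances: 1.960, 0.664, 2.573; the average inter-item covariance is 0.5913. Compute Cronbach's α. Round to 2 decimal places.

α = 0.61

sum of item variances = 1.960 + 0.664 + 2.573 = 5.197
Sum of the 3 distinct covariances = 3 × 0.5913 = 1.7739
Var(T) = sum of item variances + 2·Σcov = 5.197 + 2 × 1.7739 = 8.7448
α = (3/2)·(1 − 5.197/8.7448) = 0.61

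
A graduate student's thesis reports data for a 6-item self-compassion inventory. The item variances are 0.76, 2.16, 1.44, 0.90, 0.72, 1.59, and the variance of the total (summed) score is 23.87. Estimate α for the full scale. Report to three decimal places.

ΣVar(i) = 0.76 + 2.16 + 1.44 + 0.90 + 0.72 + 1.59 = 7.57
α = (k/(k−1))·(1 − ΣVar(i)/σ²_total) = (6/5)·(1 − 7.57/23.87) = 0.819

α = 0.819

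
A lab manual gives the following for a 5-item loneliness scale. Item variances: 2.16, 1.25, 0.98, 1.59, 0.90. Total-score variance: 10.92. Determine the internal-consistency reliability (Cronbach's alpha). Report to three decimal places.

α = 0.462

ΣVar(i) = 2.16 + 1.25 + 0.98 + 1.59 + 0.90 = 6.88
α = (k/(k−1))·(1 − ΣVar(i)/σ²_T) = (5/4)·(1 − 6.88/10.92) = 0.462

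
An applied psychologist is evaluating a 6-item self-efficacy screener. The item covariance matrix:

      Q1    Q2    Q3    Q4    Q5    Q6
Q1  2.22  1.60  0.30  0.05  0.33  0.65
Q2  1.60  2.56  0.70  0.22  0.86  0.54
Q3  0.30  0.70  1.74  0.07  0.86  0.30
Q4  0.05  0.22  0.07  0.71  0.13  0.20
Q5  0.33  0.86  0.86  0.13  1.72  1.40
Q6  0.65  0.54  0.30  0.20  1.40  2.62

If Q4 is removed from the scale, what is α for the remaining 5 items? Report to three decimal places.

α = 0.727

Remaining items: Q1, Q2, Q3, Q5, Q6 (k = 5).
sum of item variances = 2.22 + 2.56 + 1.74 + 1.72 + 2.62 = 10.86
σ²_T = 10.86 + 2 × 7.54 = 25.94
α (item deleted) = (5/4)·(1 − 10.86/25.94) = 0.727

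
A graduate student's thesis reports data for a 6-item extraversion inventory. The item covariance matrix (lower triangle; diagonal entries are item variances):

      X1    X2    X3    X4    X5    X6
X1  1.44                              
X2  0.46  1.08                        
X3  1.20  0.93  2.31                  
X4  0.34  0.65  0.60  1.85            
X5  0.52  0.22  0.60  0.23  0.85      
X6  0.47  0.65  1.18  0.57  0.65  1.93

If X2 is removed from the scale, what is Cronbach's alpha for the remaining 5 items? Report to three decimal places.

Cronbach's alpha = 0.754

Remaining items: X1, X3, X4, X5, X6 (k = 5).
Σσᵢ² = 1.44 + 2.31 + 1.85 + 0.85 + 1.93 = 8.38
total variance = 8.38 + 2 × 6.36 = 21.10
α (item deleted) = (5/4)·(1 − 8.38/21.10) = 0.754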